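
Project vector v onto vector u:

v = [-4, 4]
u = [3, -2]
v·u = (-4)(3) + (4)(-2) = -20
u·u = (3)² + (-2)² = 13
proj_u(v) = (v·u / u·u) × u = (-20/13) × u

proj_u(v) = [-60/13, 40/13]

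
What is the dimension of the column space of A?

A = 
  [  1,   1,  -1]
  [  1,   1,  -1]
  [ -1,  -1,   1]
dim(Col(A)) = 1

Row reduce:
R2 → R2 - (1)·R1
R3 → R3 + (1)·R1
REF = 
  [  1,   1,  -1]
  [  0,   0,   0]
  [  0,   0,   0]
Pivot columns: 1 → 1 pivot.
dim(Col(A)) = number of pivot columns = 1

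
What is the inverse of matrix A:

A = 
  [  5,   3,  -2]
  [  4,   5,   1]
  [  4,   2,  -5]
det(A) = (5)·((5)(-5) - (1)(2)) - (3)·((4)(-5) - (1)(4)) + (-2)·((4)(2) - (5)(4))
  = (5)(-27) - (3)(-24) + (-2)(-12)
  = -39
det(A) = -39 ≠ 0, so A is invertible.

Cofactors Cᵢⱼ = (-1)ⁱ⁺ʲ·Mᵢⱼ:
C = 
  [-27,  24, -12]
  [ 11, -17,   2]
  [ 13, -13,  13]

adj(A) = Cᵀ:
adj(A) = 
  [-27,  11,  13]
  [ 24, -17, -13]
  [-12,   2,  13]

A⁻¹ = (-1/39) · adj(A):
A⁻¹ = 
  [  9/13, -11/39,   -1/3]
  [ -8/13,  17/39,    1/3]
  [  4/13,  -2/39,   -1/3]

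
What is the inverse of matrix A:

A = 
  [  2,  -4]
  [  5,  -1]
det(A) = (2)(-1) - (-4)(5) = 18
For a 2×2 matrix, A⁻¹ = (1/det(A)) · [[d, -b], [-c, a]]
    = (1/18) · [[-1, 4], [-5, 2]]

A⁻¹ = 
  [-1/18,   2/9]
  [-5/18,   1/9]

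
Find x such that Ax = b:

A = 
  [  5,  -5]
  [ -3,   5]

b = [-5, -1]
Row reduce the augmented matrix [A|b]:
R2 → R2 + (3/5)·R1
REF = 
  [  5,  -5,  -5]
  [  0,   2,  -4]

Back-substitution:
x₂ = (-4) / 2 = -2
x₁ = (-5 - (-5)(-2)) / 5 = -3

x = [-3, -2]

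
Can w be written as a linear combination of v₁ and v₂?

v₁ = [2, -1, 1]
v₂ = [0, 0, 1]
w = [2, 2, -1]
No

Form the augmented matrix and row-reduce:
[v₁|v₂|w] = 
  [  2,   0,   2]
  [ -1,   0,   2]
  [  1,   1,  -1]
R2 → R2 + (1/2)·R1
R3 → R3 - (1/2)·R1
Swap R2 ↔ R3
REF = 
  [  2,   0,   2]
  [  0,   1,  -2]
  [  0,   0,   3]

Row 3 reads [0 0 | 3], i.e. 0 = 3, so the system is inconsistent and w ∉ span{v₁, v₂}.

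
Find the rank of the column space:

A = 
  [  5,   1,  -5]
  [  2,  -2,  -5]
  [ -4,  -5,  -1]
dim(Col(A)) = 3

Row reduce:
R2 → R2 - (2/5)·R1
R3 → R3 + (4/5)·R1
R3 → R3 - (7/4)·R2
REF = 
  [    5,     1,    -5]
  [    0, -12/5,    -3]
  [    0,     0,   1/4]
Pivot columns: 1, 2, 3 → 3 pivots.
dim(Col(A)) = number of pivot columns = 3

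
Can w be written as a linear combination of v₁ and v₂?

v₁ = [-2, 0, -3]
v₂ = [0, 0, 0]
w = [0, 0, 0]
Yes

Form the augmented matrix and row-reduce:
[v₁|v₂|w] = 
  [ -2,   0,   0]
  [  0,   0,   0]
  [ -3,   0,   0]
R3 → R3 - (3/2)·R1
REF = 
  [ -2,   0,   0]
  [  0,   0,   0]
  [  0,   0,   0]

No row of the form [0 0 | nonzero], so the system is consistent. Back-substitution gives c₁ = 0, c₂ = 0: w = (0)·v₁ + (0)·v₂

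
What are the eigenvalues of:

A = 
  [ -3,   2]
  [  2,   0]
tr(A) = -3, det(A) = -4
Characteristic polynomial: λ² - tr(A)λ + det(A) = λ² + 3λ - 4
λ² + 3λ - 4 = (λ + 4)(λ - 1)

λ = 1, -4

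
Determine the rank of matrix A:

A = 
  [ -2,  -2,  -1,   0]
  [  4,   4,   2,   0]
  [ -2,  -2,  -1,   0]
Row reduce:
R2 → R2 + (2)·R1
R3 → R3 - (1)·R1
REF = 
  [ -2,  -2,  -1,   0]
  [  0,   0,   0,   0]
  [  0,   0,   0,   0]
Pivot columns: 1 → 1 pivot.

rank(A) = 1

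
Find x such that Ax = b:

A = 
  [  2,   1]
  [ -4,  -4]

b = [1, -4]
Row reduce the augmented matrix [A|b]:
R2 → R2 + (2)·R1
REF = 
  [  2,   1,   1]
  [  0,  -2,  -2]

Back-substitution:
x₂ = (-2) / (-2) = 1
x₁ = (1 - (1)(1)) / 2 = 0

x = [0, 1]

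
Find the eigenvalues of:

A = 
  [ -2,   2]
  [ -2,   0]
λ = -1 + i√3, -1 - i√3  (≈ -1 + 1.732i, -1 - 1.732i)

tr(A) = -2, det(A) = 4
Characteristic polynomial: λ² - tr(A)λ + det(A) = λ² + 2λ + 4
λ² + 2λ + 4 = 0  ⇒  λ = (-2 ± √((2)² - 4·(4)))/2 = (-2 ± √(-12))/2
  = -1 + i√3,  -1 - i√3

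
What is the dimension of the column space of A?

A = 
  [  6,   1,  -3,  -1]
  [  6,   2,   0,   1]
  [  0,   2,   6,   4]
dim(Col(A)) = 2

Row reduce:
R2 → R2 - (1)·R1
R3 → R3 - (2)·R2
REF = 
  [  6,   1,  -3,  -1]
  [  0,   1,   3,   2]
  [  0,   0,   0,   0]
Pivot columns: 1, 2 → 2 pivots.
dim(Col(A)) = number of pivot columns = 2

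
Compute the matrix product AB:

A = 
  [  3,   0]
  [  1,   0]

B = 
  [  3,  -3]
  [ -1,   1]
A is 2×2 and B is 2×2, so AB is 2×2. Each entry is (row of A)·(column of B):
AB[1,1] = (3)(3) + (0)(-1) = 9
AB[1,2] = (3)(-3) + (0)(1) = -9
AB[2,1] = (1)(3) + (0)(-1) = 3
AB[2,2] = (1)(-3) + (0)(1) = -3

AB = 
  [  9,  -9]
  [  3,  -3]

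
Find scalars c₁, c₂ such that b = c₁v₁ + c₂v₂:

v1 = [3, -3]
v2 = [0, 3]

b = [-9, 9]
c1 = -3, c2 = 0

b = -3·v1 + 0·v2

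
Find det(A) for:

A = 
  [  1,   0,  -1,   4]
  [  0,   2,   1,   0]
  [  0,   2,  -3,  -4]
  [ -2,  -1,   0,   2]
-92

Cofactor expansion along row 1: det(A) = a₁₁M₁₁ - a₁₂M₁₂ + a₁₃M₁₃ - a₁₄M₁₄

M₁₁ = det[[2, 1, 0]; [2, -3, -4]; [-1, 0, 2]]
  = (2)·((-3)(2) - (-4)(0)) - (1)·((2)(2) - (-4)(-1)) + (0)·((2)(0) - (-3)(-1))
  = (2)(-6) - (1)(0) + (0)(-3)
  = -12
M₁₂ = det[[0, 1, 0]; [0, -3, -4]; [-2, 0, 2]]
  = (0)·((-3)(2) - (-4)(0)) - (1)·((0)(2) - (-4)(-2)) + (0)·((0)(0) - (-3)(-2))
  = (0)(-6) - (1)(-8) + (0)(-6)
  = 8
M₁₃ = det[[0, 2, 0]; [0, 2, -4]; [-2, -1, 2]]
  = (0)·((2)(2) - (-4)(-1)) - (2)·((0)(2) - (-4)(-2)) + (0)·((0)(-1) - (2)(-2))
  = (0)(0) - (2)(-8) + (0)(4)
  = 16
M₁₄ = det[[0, 2, 1]; [0, 2, -3]; [-2, -1, 0]]
  = (0)·((2)(0) - (-3)(-1)) - (2)·((0)(0) - (-3)(-2)) + (1)·((0)(-1) - (2)(-2))
  = (0)(-3) - (2)(-6) + (1)(4)
  = 16

det(A) = (1)(-12) - (0)(8) + (-1)(16) - (4)(16) = -92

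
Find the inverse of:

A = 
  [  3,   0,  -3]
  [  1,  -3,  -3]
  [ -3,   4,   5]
det(A) = (3)·((-3)(5) - (-3)(4)) - (0)·((1)(5) - (-3)(-3)) + (-3)·((1)(4) - (-3)(-3))
  = (3)(-3) - (0)(-4) + (-3)(-5)
  = 6
det(A) = 6 ≠ 0, so A is invertible.

Cofactors Cᵢⱼ = (-1)ⁱ⁺ʲ·Mᵢⱼ:
C = 
  [ -3,   4,  -5]
  [-12,   6, -12]
  [ -9,   6,  -9]

adj(A) = Cᵀ:
adj(A) = 
  [ -3, -12,  -9]
  [  4,   6,   6]
  [ -5, -12,  -9]

A⁻¹ = (1/6) · adj(A):
A⁻¹ = 
  [-1/2,   -2, -3/2]
  [ 2/3,    1,    1]
  [-5/6,   -2, -3/2]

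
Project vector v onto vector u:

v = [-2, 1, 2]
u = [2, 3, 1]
v·u = (-2)(2) + (1)(3) + (2)(1) = 1
u·u = (2)² + (3)² + (1)² = 14
proj_u(v) = (v·u / u·u) × u = (1/14) × u

proj_u(v) = [1/7, 3/14, 1/14]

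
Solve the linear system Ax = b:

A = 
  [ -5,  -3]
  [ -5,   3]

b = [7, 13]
Row reduce the augmented matrix [A|b]:
R2 → R2 - (1)·R1
REF = 
  [ -5,  -3,   7]
  [  0,   6,   6]

Back-substitution:
x₂ = 6 / 6 = 1
x₁ = (7 - (-3)(1)) / (-5) = -2

x = [-2, 1]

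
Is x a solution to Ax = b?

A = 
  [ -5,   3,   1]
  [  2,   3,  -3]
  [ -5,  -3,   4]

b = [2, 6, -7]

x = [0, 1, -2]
No

Ax = [1, 9, -11] ≠ b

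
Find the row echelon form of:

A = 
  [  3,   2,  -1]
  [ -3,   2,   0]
Row operations:
R2 → R2 + (1)·R1

Resulting echelon form:
REF = 
  [  3,   2,  -1]
  [  0,   4,  -1]

Rank = 2 (number of non-zero pivot rows).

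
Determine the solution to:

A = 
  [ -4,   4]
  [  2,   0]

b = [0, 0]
x = [0, 0]

Row reduce the augmented matrix [A|b]:
R2 → R2 + (1/2)·R1
REF = 
  [ -4,   4,   0]
  [  0,   2,   0]

Back-substitution:
x₂ = 0 / 2 = 0
x₁ = (0 - (4)(0)) / (-4) = 0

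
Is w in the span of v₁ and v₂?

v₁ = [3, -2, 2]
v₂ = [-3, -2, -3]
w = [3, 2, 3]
Yes

Form the augmented matrix and row-reduce:
[v₁|v₂|w] = 
  [  3,  -3,   3]
  [ -2,  -2,   2]
  [  2,  -3,   3]
R2 → R2 + (2/3)·R1
R3 → R3 - (2/3)·R1
R3 → R3 - (1/4)·R2
REF = 
  [  3,  -3,   3]
  [  0,  -4,   4]
  [  0,   0,   0]

No row of the form [0 0 | nonzero], so the system is consistent. Back-substitution gives c₁ = 0, c₂ = -1: w = (0)·v₁ + (-1)·v₂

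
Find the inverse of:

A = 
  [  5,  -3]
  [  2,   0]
det(A) = (5)(0) - (-3)(2) = 6
For a 2×2 matrix, A⁻¹ = (1/det(A)) · [[d, -b], [-c, a]]
    = (1/6) · [[0, 3], [-2, 5]]

A⁻¹ = 
  [   0,  1/2]
  [-1/3,  5/6]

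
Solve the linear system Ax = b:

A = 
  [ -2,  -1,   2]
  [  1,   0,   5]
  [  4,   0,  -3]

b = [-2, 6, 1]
x = [1, 2, 1]

Row reduce the augmented matrix [A|b]:
R2 → R2 + (1/2)·R1
R3 → R3 + (2)·R1
R3 → R3 - (4)·R2
REF = 
  [  -2,   -1,    2,   -2]
  [   0, -1/2,    6,    5]
  [   0,    0,  -23,  -23]

Back-substitution:
x₃ = (-23) / (-23) = 1
x₂ = (5 - (6)(1)) / (-1/2) = 2
x₁ = (-2 - (-1)(2) - (2)(1)) / (-2) = 1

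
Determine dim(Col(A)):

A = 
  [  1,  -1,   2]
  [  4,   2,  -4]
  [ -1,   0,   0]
dim(Col(A)) = 2

Row reduce:
R2 → R2 - (4)·R1
R3 → R3 + (1)·R1
R3 → R3 + (1/6)·R2
REF = 
  [  1,  -1,   2]
  [  0,   6, -12]
  [  0,   0,   0]
Pivot columns: 1, 2 → 2 pivots.
dim(Col(A)) = number of pivot columns = 2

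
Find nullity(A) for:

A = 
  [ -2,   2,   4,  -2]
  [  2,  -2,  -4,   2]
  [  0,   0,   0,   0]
nullity(A) = 3

Row reduce:
R2 → R2 + (1)·R1
REF = 
  [ -2,   2,   4,  -2]
  [  0,   0,   0,   0]
  [  0,   0,   0,   0]
Pivot columns: 1 → 1 pivot.
rank(A) = 1, so nullity(A) = 4 - 1 = 3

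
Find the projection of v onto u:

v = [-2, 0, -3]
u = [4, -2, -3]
v·u = (-2)(4) + (0)(-2) + (-3)(-3) = 1
u·u = (4)² + (-2)² + (-3)² = 29
proj_u(v) = (v·u / u·u) × u = (1/29) × u

proj_u(v) = [4/29, -2/29, -3/29]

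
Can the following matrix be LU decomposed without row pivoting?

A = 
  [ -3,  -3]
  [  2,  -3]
Yes.
A[1,1] = -3 ≠ 0, so Gaussian elimination proceeds without a row swap: multiplier ℓ₂₁ = (2)/(-3) = -2/3, and U[2,2] = -3 - (-2/3)(-3) = -5.
L = 
  [   1,    0]
  [-2/3,    1]
U = 
  [ -3,  -3]
  [  0,  -5]
Check row 2 of LU: [(-2/3)(-3), (-2/3)(-3) + (-5)] = [2, -3] = row 2 of A ✓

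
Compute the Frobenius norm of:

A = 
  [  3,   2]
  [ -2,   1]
||A||_F = 4.243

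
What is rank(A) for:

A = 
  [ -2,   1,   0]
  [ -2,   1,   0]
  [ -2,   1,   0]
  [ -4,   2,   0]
rank(A) = 1

Row reduce:
R2 → R2 - (1)·R1
R3 → R3 - (1)·R1
R4 → R4 - (2)·R1
REF = 
  [ -2,   1,   0]
  [  0,   0,   0]
  [  0,   0,   0]
  [  0,   0,   0]
Pivot columns: 1 → 1 pivot.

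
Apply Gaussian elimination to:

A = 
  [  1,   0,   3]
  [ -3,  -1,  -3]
Row operations:
R2 → R2 + (3)·R1

Resulting echelon form:
REF = 
  [  1,   0,   3]
  [  0,  -1,   6]

Rank = 2 (number of non-zero pivot rows).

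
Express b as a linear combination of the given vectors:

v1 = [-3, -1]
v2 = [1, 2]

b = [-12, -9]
c1 = 3, c2 = -3

b = 3·v1 + -3·v2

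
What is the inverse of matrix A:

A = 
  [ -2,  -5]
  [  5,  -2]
det(A) = (-2)(-2) - (-5)(5) = 29
For a 2×2 matrix, A⁻¹ = (1/det(A)) · [[d, -b], [-c, a]]
    = (1/29) · [[-2, 5], [-5, -2]]

A⁻¹ = 
  [-2/29,  5/29]
  [-5/29, -2/29]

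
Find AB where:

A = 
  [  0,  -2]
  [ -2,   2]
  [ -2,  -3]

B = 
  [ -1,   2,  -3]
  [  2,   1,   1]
A is 3×2 and B is 2×3, so AB is 3×3. Each entry is (row of A)·(column of B):
AB[1,1] = (0)(-1) + (-2)(2) = -4
AB[1,2] = (0)(2) + (-2)(1) = -2
AB[1,3] = (0)(-3) + (-2)(1) = -2
AB[2,1] = (-2)(-1) + (2)(2) = 6
AB[2,2] = (-2)(2) + (2)(1) = -2
AB[2,3] = (-2)(-3) + (2)(1) = 8
AB[3,1] = (-2)(-1) + (-3)(2) = -4
AB[3,2] = (-2)(2) + (-3)(1) = -7
AB[3,3] = (-2)(-3) + (-3)(1) = 3

AB = 
  [ -4,  -2,  -2]
  [  6,  -2,   8]
  [ -4,  -7,   3]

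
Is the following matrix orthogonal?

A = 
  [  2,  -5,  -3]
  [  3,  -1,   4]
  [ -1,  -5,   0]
No

AᵀA = 
  [ 14,  -8,   6]
  [ -8,  51,  11]
  [  6,  11,  25]
≠ I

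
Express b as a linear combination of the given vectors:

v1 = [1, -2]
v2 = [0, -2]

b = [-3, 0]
c1 = -3, c2 = 3

b = -3·v1 + 3·v2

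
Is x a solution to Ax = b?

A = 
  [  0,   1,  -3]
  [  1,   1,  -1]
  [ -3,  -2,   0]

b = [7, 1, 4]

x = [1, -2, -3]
No

Ax = [7, 2, 1] ≠ b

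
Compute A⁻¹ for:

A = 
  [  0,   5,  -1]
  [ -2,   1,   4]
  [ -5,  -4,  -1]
det(A) = (0)·((1)(-1) - (4)(-4)) - (5)·((-2)(-1) - (4)(-5)) + (-1)·((-2)(-4) - (1)(-5))
  = (0)(15) - (5)(22) + (-1)(13)
  = -123
det(A) = -123 ≠ 0, so A is invertible.

Cofactors Cᵢⱼ = (-1)ⁱ⁺ʲ·Mᵢⱼ:
C = 
  [ 15, -22,  13]
  [  9,  -5, -25]
  [ 21,   2,  10]

adj(A) = Cᵀ:
adj(A) = 
  [ 15,   9,  21]
  [-22,  -5,   2]
  [ 13, -25,  10]

A⁻¹ = (-1/123) · adj(A):
A⁻¹ = 
  [  -5/41,   -3/41,   -7/41]
  [ 22/123,   5/123,  -2/123]
  [-13/123,  25/123, -10/123]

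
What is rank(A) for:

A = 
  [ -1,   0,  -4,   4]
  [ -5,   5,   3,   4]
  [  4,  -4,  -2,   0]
rank(A) = 3

Row reduce:
R2 → R2 - (5)·R1
R3 → R3 + (4)·R1
R3 → R3 + (4/5)·R2
REF = 
  [  -1,    0,   -4,    4]
  [   0,    5,   23,  -16]
  [   0,    0,  2/5, 16/5]
Pivot columns: 1, 2, 3 → 3 pivots.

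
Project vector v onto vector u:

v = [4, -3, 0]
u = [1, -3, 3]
proj_u(v) = [13/19, -39/19, 39/19]

v·u = (4)(1) + (-3)(-3) + (0)(3) = 13
u·u = (1)² + (-3)² + (3)² = 19
proj_u(v) = (v·u / u·u) × u = (13/19) × u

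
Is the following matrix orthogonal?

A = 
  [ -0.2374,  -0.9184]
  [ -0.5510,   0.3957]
No

AᵀA = 
  [  0.3600,   0]
  [  0,   1]
≠ I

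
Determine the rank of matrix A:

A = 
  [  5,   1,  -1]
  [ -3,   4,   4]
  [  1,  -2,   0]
Row reduce:
R2 → R2 + (3/5)·R1
R3 → R3 - (1/5)·R1
R3 → R3 + (11/23)·R2
REF = 
  [    5,     1,    -1]
  [    0,  23/5,  17/5]
  [    0,     0, 42/23]
Pivot columns: 1, 2, 3 → 3 pivots.

rank(A) = 3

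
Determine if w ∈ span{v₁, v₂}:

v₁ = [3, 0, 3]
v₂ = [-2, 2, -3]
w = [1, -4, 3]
Yes

Form the augmented matrix and row-reduce:
[v₁|v₂|w] = 
  [  3,  -2,   1]
  [  0,   2,  -4]
  [  3,  -3,   3]
R3 → R3 - (1)·R1
R3 → R3 + (1/2)·R2
REF = 
  [  3,  -2,   1]
  [  0,   2,  -4]
  [  0,   0,   0]

No row of the form [0 0 | nonzero], so the system is consistent. Back-substitution gives c₁ = -1, c₂ = -2: w = (-1)·v₁ + (-2)·v₂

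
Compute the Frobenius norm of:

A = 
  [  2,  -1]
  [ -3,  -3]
||A||_F = 4.796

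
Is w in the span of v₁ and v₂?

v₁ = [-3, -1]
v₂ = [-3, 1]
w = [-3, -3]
Yes

Form the augmented matrix and row-reduce:
[v₁|v₂|w] = 
  [ -3,  -3,  -3]
  [ -1,   1,  -3]
R2 → R2 - (1/3)·R1
REF = 
  [ -3,  -3,  -3]
  [  0,   2,  -2]

No row of the form [0 0 | nonzero], so the system is consistent. Back-substitution gives c₁ = 2, c₂ = -1: w = (2)·v₁ + (-1)·v₂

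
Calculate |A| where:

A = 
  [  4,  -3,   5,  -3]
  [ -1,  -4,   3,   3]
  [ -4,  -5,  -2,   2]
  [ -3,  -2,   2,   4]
Cofactor expansion along row 1: det(A) = a₁₁M₁₁ - a₁₂M₁₂ + a₁₃M₁₃ - a₁₄M₁₄

M₁₁ = det[[-4, 3, 3]; [-5, -2, 2]; [-2, 2, 4]]
  = (-4)·((-2)(4) - (2)(2)) - (3)·((-5)(4) - (2)(-2)) + (3)·((-5)(2) - (-2)(-2))
  = (-4)(-12) - (3)(-16) + (3)(-14)
  = 54
M₁₂ = det[[-1, 3, 3]; [-4, -2, 2]; [-3, 2, 4]]
  = (-1)·((-2)(4) - (2)(2)) - (3)·((-4)(4) - (2)(-3)) + (3)·((-4)(2) - (-2)(-3))
  = (-1)(-12) - (3)(-10) + (3)(-14)
  = 0
M₁₃ = det[[-1, -4, 3]; [-4, -5, 2]; [-3, -2, 4]]
  = (-1)·((-5)(4) - (2)(-2)) - (-4)·((-4)(4) - (2)(-3)) + (3)·((-4)(-2) - (-5)(-3))
  = (-1)(-16) - (-4)(-10) + (3)(-7)
  = -45
M₁₄ = det[[-1, -4, 3]; [-4, -5, -2]; [-3, -2, 2]]
  = (-1)·((-5)(2) - (-2)(-2)) - (-4)·((-4)(2) - (-2)(-3)) + (3)·((-4)(-2) - (-5)(-3))
  = (-1)(-14) - (-4)(-14) + (3)(-7)
  = -63

det(A) = (4)(54) - (-3)(0) + (5)(-45) - (-3)(-63) = -198

det(A) = -198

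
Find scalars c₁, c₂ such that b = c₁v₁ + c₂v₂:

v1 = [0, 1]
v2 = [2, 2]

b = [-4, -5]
c1 = -1, c2 = -2

b = -1·v1 + -2·v2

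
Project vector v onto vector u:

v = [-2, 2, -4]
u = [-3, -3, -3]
v·u = (-2)(-3) + (2)(-3) + (-4)(-3) = 12
u·u = (-3)² + (-3)² + (-3)² = 27
proj_u(v) = (v·u / u·u) × u = (12/27) × u = (4/9) × u

proj_u(v) = [-4/3, -4/3, -4/3]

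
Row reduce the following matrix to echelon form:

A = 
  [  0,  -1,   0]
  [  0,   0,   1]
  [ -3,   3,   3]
Row operations:
Swap R1 ↔ R3
Swap R2 ↔ R3

Resulting echelon form:
REF = 
  [ -3,   3,   3]
  [  0,  -1,   0]
  [  0,   0,   1]

Rank = 3 (number of non-zero pivot rows).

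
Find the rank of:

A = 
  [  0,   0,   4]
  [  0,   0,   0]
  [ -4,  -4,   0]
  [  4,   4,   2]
Row reduce:
Swap R1 ↔ R3
R4 → R4 + (1)·R1
Swap R2 ↔ R3
R4 → R4 - (1/2)·R2
REF = 
  [ -4,  -4,   0]
  [  0,   0,   4]
  [  0,   0,   0]
  [  0,   0,   0]
Pivot columns: 1, 3 → 2 pivots.

rank(A) = 2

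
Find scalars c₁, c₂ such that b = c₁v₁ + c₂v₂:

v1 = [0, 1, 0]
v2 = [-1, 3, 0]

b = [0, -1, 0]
c1 = -1, c2 = 0

b = -1·v1 + 0·v2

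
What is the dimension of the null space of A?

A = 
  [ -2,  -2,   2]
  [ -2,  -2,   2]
nullity(A) = 2

Row reduce:
R2 → R2 - (1)·R1
REF = 
  [ -2,  -2,   2]
  [  0,   0,   0]
Pivot columns: 1 → 1 pivot.
rank(A) = 1, so nullity(A) = 3 - 1 = 2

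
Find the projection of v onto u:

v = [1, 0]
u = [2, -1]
v·u = (1)(2) + (0)(-1) = 2
u·u = (2)² + (-1)² = 5
proj_u(v) = (v·u / u·u) × u = (2/5) × u

proj_u(v) = [4/5, -2/5]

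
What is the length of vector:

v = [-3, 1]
3.162

||v||₂ = √((-3)² + (1)²) = √10 = 3.162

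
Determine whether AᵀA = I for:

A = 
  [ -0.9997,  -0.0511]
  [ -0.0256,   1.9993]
No

AᵀA = 
  [  1.0001,  -0.0001]
  [ -0.0001,   3.9998]
≠ I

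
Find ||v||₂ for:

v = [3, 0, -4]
5

||v||₂ = √((3)² + (0)² + (-4)²) = √25 = 5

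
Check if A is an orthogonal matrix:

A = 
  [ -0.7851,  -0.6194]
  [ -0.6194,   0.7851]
Yes

AᵀA = 
  [  1,   0]
  [  0,   1]
≈ I (equal to I up to the 4-dp rounding of the entries)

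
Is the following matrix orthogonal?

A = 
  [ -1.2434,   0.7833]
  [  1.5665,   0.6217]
No

AᵀA = 
  [  4,  -0.0001]
  [ -0.0001,   1.0001]
≠ I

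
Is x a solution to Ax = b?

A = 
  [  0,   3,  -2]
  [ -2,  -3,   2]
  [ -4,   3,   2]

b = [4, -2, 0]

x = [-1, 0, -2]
Yes

Ax = [4, -2, 0] = b ✓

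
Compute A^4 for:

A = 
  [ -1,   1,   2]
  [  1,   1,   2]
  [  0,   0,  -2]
A² = A·A:
A²[1,1] = (-1)(-1) + (1)(1) + (2)(0) = 2
A²[1,2] = (-1)(1) + (1)(1) + (2)(0) = 0
A²[1,3] = (-1)(2) + (1)(2) + (2)(-2) = -4
A²[2,1] = (1)(-1) + (1)(1) + (2)(0) = 0
A²[2,2] = (1)(1) + (1)(1) + (2)(0) = 2
A²[2,3] = (1)(2) + (1)(2) + (2)(-2) = 0
A²[3,1] = (0)(-1) + (0)(1) + (-2)(0) = 0
A²[3,2] = (0)(1) + (0)(1) + (-2)(0) = 0
A²[3,3] = (0)(2) + (0)(2) + (-2)(-2) = 4
A² = 
  [  2,   0,  -4]
  [  0,   2,   0]
  [  0,   0,   4]

A^3 = A^2·A:
A^3[1,1] = (2)(-1) + (0)(1) + (-4)(0) = -2
A^3[1,2] = (2)(1) + (0)(1) + (-4)(0) = 2
A^3[1,3] = (2)(2) + (0)(2) + (-4)(-2) = 12
A^3[2,1] = (0)(-1) + (2)(1) + (0)(0) = 2
A^3[2,2] = (0)(1) + (2)(1) + (0)(0) = 2
A^3[2,3] = (0)(2) + (2)(2) + (0)(-2) = 4
A^3[3,1] = (0)(-1) + (0)(1) + (4)(0) = 0
A^3[3,2] = (0)(1) + (0)(1) + (4)(0) = 0
A^3[3,3] = (0)(2) + (0)(2) + (4)(-2) = -8
A^3 = 
  [ -2,   2,  12]
  [  2,   2,   4]
  [  0,   0,  -8]

A^4 = A^3·A:
A^4[1,1] = (-2)(-1) + (2)(1) + (12)(0) = 4
A^4[1,2] = (-2)(1) + (2)(1) + (12)(0) = 0
A^4[1,3] = (-2)(2) + (2)(2) + (12)(-2) = -24
A^4[2,1] = (2)(-1) + (2)(1) + (4)(0) = 0
A^4[2,2] = (2)(1) + (2)(1) + (4)(0) = 4
A^4[2,3] = (2)(2) + (2)(2) + (4)(-2) = 0
A^4[3,1] = (0)(-1) + (0)(1) + (-8)(0) = 0
A^4[3,2] = (0)(1) + (0)(1) + (-8)(0) = 0
A^4[3,3] = (0)(2) + (0)(2) + (-8)(-2) = 16
A^4 = 
  [  4,   0, -24]
  [  0,   4,   0]
  [  0,   0,  16]

Therefore
A^4 = 
  [  4,   0, -24]
  [  0,   4,   0]
  [  0,   0,  16]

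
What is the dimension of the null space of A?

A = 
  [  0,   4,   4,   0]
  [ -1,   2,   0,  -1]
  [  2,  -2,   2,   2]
nullity(A) = 2

Row reduce:
Swap R1 ↔ R2
R3 → R3 + (2)·R1
R3 → R3 - (1/2)·R2
REF = 
  [ -1,   2,   0,  -1]
  [  0,   4,   4,   0]
  [  0,   0,   0,   0]
Pivot columns: 1, 2 → 2 pivots.
rank(A) = 2, so nullity(A) = 4 - 2 = 2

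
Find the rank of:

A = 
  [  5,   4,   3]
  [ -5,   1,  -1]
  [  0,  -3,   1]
Row reduce:
R2 → R2 + (1)·R1
R3 → R3 + (3/5)·R2
REF = 
  [   5,    4,    3]
  [   0,    5,    2]
  [   0,    0, 11/5]
Pivot columns: 1, 2, 3 → 3 pivots.

rank(A) = 3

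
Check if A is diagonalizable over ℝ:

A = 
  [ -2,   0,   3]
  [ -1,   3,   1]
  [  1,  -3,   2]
No

Characteristic polynomial: det(λI - A) = λ³ - 3λ² - 4λ + 18
By the rational root theorem any rational root is an integer dividing 18; none of those is a root, so p(λ) has no rational roots and hence (being an irreducible cubic) no repeated roots.
Discriminant of the cubic: Δ = -2516
Δ < 0 ⇒ one real eigenvalue and a complex-conjugate pair: λ ≈ -2.267, 2.633 + 1.002i, 2.633 - 1.002i
Has complex eigenvalues (not diagonalizable over ℝ).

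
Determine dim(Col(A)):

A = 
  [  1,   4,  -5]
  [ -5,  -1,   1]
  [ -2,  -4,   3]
Row reduce:
R2 → R2 + (5)·R1
R3 → R3 + (2)·R1
R3 → R3 - (4/19)·R2
REF = 
  [     1,      4,     -5]
  [     0,     19,    -24]
  [     0,      0, -37/19]
Pivot columns: 1, 2, 3 → 3 pivots.
dim(Col(A)) = number of pivot columns = 3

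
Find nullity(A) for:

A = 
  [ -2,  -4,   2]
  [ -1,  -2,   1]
nullity(A) = 2

Row reduce:
R2 → R2 - (1/2)·R1
REF = 
  [ -2,  -4,   2]
  [  0,   0,   0]
Pivot columns: 1 → 1 pivot.
rank(A) = 1, so nullity(A) = 3 - 1 = 2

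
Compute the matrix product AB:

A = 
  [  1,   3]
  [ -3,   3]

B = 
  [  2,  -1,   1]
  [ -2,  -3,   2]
A is 2×2 and B is 2×3, so AB is 2×3. Each entry is (row of A)·(column of B):
AB[1,1] = (1)(2) + (3)(-2) = -4
AB[1,2] = (1)(-1) + (3)(-3) = -10
AB[1,3] = (1)(1) + (3)(2) = 7
AB[2,1] = (-3)(2) + (3)(-2) = -12
AB[2,2] = (-3)(-1) + (3)(-3) = -6
AB[2,3] = (-3)(1) + (3)(2) = 3

AB = 
  [ -4, -10,   7]
  [-12,  -6,   3]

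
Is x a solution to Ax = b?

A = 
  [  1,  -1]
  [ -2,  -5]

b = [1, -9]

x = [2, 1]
Yes

Ax = [1, -9] = b ✓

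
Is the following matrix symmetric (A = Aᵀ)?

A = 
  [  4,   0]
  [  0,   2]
Yes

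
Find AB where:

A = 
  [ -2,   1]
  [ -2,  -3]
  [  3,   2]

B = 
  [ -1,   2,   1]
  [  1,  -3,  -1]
A is 3×2 and B is 2×3, so AB is 3×3. Each entry is (row of A)·(column of B):
AB[1,1] = (-2)(-1) + (1)(1) = 3
AB[1,2] = (-2)(2) + (1)(-3) = -7
AB[1,3] = (-2)(1) + (1)(-1) = -3
AB[2,1] = (-2)(-1) + (-3)(1) = -1
AB[2,2] = (-2)(2) + (-3)(-3) = 5
AB[2,3] = (-2)(1) + (-3)(-1) = 1
AB[3,1] = (3)(-1) + (2)(1) = -1
AB[3,2] = (3)(2) + (2)(-3) = 0
AB[3,3] = (3)(1) + (2)(-1) = 1

AB = 
  [  3,  -7,  -3]
  [ -1,   5,   1]
  [ -1,   0,   1]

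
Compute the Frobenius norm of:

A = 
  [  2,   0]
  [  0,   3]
||A||_F = 3.606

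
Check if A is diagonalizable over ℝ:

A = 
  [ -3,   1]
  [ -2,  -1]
No

tr(A) = -4, det(A) = 5
Characteristic polynomial: λ² - tr(A)λ + det(A) = λ² + 4λ + 5
λ² + 4λ + 5 = 0  ⇒  λ = (-4 ± √((4)² - 4·(5)))/2 = (-4 ± √(-4))/2
  = -2 + i,  -2 - i
Eigenvalues: -2 + i, -2 - i  (≈ -2 + 1i, -2 - 1i)
Has complex eigenvalues (not diagonalizable over ℝ).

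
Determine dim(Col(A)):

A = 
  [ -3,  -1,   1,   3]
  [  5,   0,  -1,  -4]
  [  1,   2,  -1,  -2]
dim(Col(A)) = 2

Row reduce:
R2 → R2 + (5/3)·R1
R3 → R3 + (1/3)·R1
R3 → R3 + (1)·R2
REF = 
  [  -3,   -1,    1,    3]
  [   0, -5/3,  2/3,    1]
  [   0,    0,    0,    0]
Pivot columns: 1, 2 → 2 pivots.
dim(Col(A)) = number of pivot columns = 2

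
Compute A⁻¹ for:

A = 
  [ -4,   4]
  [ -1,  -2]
det(A) = (-4)(-2) - (4)(-1) = 12
For a 2×2 matrix, A⁻¹ = (1/det(A)) · [[d, -b], [-c, a]]
    = (1/12) · [[-2, -4], [1, -4]]

A⁻¹ = 
  [-1/6, -1/3]
  [1/12, -1/3]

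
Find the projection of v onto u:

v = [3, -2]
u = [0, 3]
proj_u(v) = [0, -2]

v·u = (3)(0) + (-2)(3) = -6
u·u = (0)² + (3)² = 9
proj_u(v) = (v·u / u·u) × u = (-6/9) × u = (-2/3) × u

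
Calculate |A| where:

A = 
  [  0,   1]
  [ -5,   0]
For a 2×2 matrix, det = ad - bc = (0)(0) - (1)(-5) = 5

det(A) = 5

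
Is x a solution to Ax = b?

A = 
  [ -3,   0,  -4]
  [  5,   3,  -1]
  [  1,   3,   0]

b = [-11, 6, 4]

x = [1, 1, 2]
Yes

Ax = [-11, 6, 4] = b ✓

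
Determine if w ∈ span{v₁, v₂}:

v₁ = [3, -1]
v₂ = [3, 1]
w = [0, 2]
Yes

Form the augmented matrix and row-reduce:
[v₁|v₂|w] = 
  [  3,   3,   0]
  [ -1,   1,   2]
R2 → R2 + (1/3)·R1
REF = 
  [  3,   3,   0]
  [  0,   2,   2]

No row of the form [0 0 | nonzero], so the system is consistent. Back-substitution gives c₁ = -1, c₂ = 1: w = (-1)·v₁ + (1)·v₂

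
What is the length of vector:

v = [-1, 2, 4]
4.583

||v||₂ = √((-1)² + (2)² + (4)²) = √21 = 4.583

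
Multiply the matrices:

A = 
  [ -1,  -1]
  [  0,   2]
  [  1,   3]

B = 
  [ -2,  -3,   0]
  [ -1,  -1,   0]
AB = 
  [  3,   4,   0]
  [ -2,  -2,   0]
  [ -5,  -6,   0]

A is 3×2 and B is 2×3, so AB is 3×3. Each entry is (row of A)·(column of B):
AB[1,1] = (-1)(-2) + (-1)(-1) = 3
AB[1,2] = (-1)(-3) + (-1)(-1) = 4
AB[1,3] = (-1)(0) + (-1)(0) = 0
AB[2,1] = (0)(-2) + (2)(-1) = -2
AB[2,2] = (0)(-3) + (2)(-1) = -2
AB[2,3] = (0)(0) + (2)(0) = 0
AB[3,1] = (1)(-2) + (3)(-1) = -5
AB[3,2] = (1)(-3) + (3)(-1) = -6
AB[3,3] = (1)(0) + (3)(0) = 0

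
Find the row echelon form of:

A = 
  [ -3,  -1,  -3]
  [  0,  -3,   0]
Row operations:
No row operations needed (already in echelon form).

Resulting echelon form:
REF = 
  [ -3,  -1,  -3]
  [  0,  -3,   0]

Rank = 2 (number of non-zero pivot rows).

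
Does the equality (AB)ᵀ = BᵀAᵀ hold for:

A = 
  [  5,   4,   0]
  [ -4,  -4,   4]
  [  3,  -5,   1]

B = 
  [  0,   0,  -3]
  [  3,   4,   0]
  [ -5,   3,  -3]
Yes

(AB)ᵀ = 
  [ 12, -32, -20]
  [ 16,  -4, -17]
  [-15,   0, -12]

BᵀAᵀ = 
  [ 12, -32, -20]
  [ 16,  -4, -17]
  [-15,   0, -12]

Both sides are equal — this is the standard identity (AB)ᵀ = BᵀAᵀ, which holds for all A, B.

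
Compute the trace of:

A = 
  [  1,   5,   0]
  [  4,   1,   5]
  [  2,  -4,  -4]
-2

tr(A) = 1 + 1 + -4 = -2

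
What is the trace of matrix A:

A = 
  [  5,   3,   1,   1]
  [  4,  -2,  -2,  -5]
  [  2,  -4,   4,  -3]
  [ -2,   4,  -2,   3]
10

tr(A) = 5 + -2 + 4 + 3 = 10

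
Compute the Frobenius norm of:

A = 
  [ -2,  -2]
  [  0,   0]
||A||_F = 2.828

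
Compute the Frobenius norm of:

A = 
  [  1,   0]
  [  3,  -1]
||A||_F = 3.317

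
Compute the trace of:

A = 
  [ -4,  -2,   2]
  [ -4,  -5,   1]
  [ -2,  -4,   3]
-6

tr(A) = -4 + -5 + 3 = -6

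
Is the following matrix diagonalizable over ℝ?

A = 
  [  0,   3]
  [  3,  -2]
Yes

tr(A) = -2, det(A) = -9
Characteristic polynomial: λ² - tr(A)λ + det(A) = λ² + 2λ - 9
λ² + 2λ - 9 = 0  ⇒  λ = (-2 ± √((2)² - 4·(-9)))/2 = (-2 ± √(40))/2
  = -1 + √10,  -1 - √10
Eigenvalues: -1 + √10, -1 - √10  (≈ 2.162, -4.162)
The two irrational eigenvalues are distinct (simple), so each has alg. mult. = geom. mult. = 1.
Sum of geometric multiplicities equals n, so A has n independent eigenvectors.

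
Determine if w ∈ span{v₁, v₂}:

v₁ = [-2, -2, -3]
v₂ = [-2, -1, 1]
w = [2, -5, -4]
No

Form the augmented matrix and row-reduce:
[v₁|v₂|w] = 
  [ -2,  -2,   2]
  [ -2,  -1,  -5]
  [ -3,   1,  -4]
R2 → R2 - (1)·R1
R3 → R3 - (3/2)·R1
R3 → R3 - (4)·R2
REF = 
  [ -2,  -2,   2]
  [  0,   1,  -7]
  [  0,   0,  21]

Row 3 reads [0 0 | 21], i.e. 0 = 21, so the system is inconsistent and w ∉ span{v₁, v₂}.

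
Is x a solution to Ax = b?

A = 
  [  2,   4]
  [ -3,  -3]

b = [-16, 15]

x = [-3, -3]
No

Ax = [-18, 18] ≠ b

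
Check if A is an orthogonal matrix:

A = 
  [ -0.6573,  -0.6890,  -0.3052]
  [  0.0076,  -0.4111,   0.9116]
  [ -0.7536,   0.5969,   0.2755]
Yes

AᵀA = 
  [  1,  -0.0001,  -0.0001]
  [ -0.0001,   1,   0]
  [ -0.0001,   0,   1.0001]
≈ I (equal to I up to the 4-dp rounding of the entries)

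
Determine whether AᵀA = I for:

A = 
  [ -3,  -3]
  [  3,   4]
No

AᵀA = 
  [ 18,  21]
  [ 21,  25]
≠ I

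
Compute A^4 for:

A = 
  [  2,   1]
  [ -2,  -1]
A^4 = 
  [  2,   1]
  [ -2,  -1]

A² = A·A:
A²[1,1] = (2)(2) + (1)(-2) = 2
A²[1,2] = (2)(1) + (1)(-1) = 1
A²[2,1] = (-2)(2) + (-1)(-2) = -2
A²[2,2] = (-2)(1) + (-1)(-1) = -1
A² = 
  [  2,   1]
  [ -2,  -1]

A^3 = A^2·A:
A^3[1,1] = (2)(2) + (1)(-2) = 2
A^3[1,2] = (2)(1) + (1)(-1) = 1
A^3[2,1] = (-2)(2) + (-1)(-2) = -2
A^3[2,2] = (-2)(1) + (-1)(-1) = -1
A^3 = 
  [  2,   1]
  [ -2,  -1]

A^4 = A^3·A:
A^4[1,1] = (2)(2) + (1)(-2) = 2
A^4[1,2] = (2)(1) + (1)(-1) = 1
A^4[2,1] = (-2)(2) + (-1)(-2) = -2
A^4[2,2] = (-2)(1) + (-1)(-1) = -1
A^4 = 
  [  2,   1]
  [ -2,  -1]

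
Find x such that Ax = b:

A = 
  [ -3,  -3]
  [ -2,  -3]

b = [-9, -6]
Row reduce the augmented matrix [A|b]:
R2 → R2 - (2/3)·R1
REF = 
  [ -3,  -3,  -9]
  [  0,  -1,   0]

Back-substitution:
x₂ = 0 / (-1) = 0
x₁ = (-9 - (-3)(0)) / (-3) = 3

x = [3, 0]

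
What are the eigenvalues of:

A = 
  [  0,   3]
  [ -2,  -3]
λ = (-3 + i√15)/2, (-3 - i√15)/2  (≈ -1.5 + 1.936i, -1.5 - 1.936i)

tr(A) = -3, det(A) = 6
Characteristic polynomial: λ² - tr(A)λ + det(A) = λ² + 3λ + 6
λ² + 3λ + 6 = 0  ⇒  λ = (-3 ± √((3)² - 4·(6)))/2 = (-3 ± √(-15))/2
  = (-3 + i√15)/2,  (-3 - i√15)/2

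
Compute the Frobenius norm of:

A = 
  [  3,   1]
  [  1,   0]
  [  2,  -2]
||A||_F = 4.359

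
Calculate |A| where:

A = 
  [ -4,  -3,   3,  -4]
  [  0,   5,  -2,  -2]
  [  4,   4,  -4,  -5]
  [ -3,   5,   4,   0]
Cofactor expansion along row 1: det(A) = a₁₁M₁₁ - a₁₂M₁₂ + a₁₃M₁₃ - a₁₄M₁₄

M₁₁ = det[[5, -2, -2]; [4, -4, -5]; [5, 4, 0]]
  = (5)·((-4)(0) - (-5)(4)) - (-2)·((4)(0) - (-5)(5)) + (-2)·((4)(4) - (-4)(5))
  = (5)(20) - (-2)(25) + (-2)(36)
  = 78
M₁₂ = det[[0, -2, -2]; [4, -4, -5]; [-3, 4, 0]]
  = (0)·((-4)(0) - (-5)(4)) - (-2)·((4)(0) - (-5)(-3)) + (-2)·((4)(4) - (-4)(-3))
  = (0)(20) - (-2)(-15) + (-2)(4)
  = -38
M₁₃ = det[[0, 5, -2]; [4, 4, -5]; [-3, 5, 0]]
  = (0)·((4)(0) - (-5)(5)) - (5)·((4)(0) - (-5)(-3)) + (-2)·((4)(5) - (4)(-3))
  = (0)(25) - (5)(-15) + (-2)(32)
  = 11
M₁₄ = det[[0, 5, -2]; [4, 4, -4]; [-3, 5, 4]]
  = (0)·((4)(4) - (-4)(5)) - (5)·((4)(4) - (-4)(-3)) + (-2)·((4)(5) - (4)(-3))
  = (0)(36) - (5)(4) + (-2)(32)
  = -84

det(A) = (-4)(78) - (-3)(-38) + (3)(11) - (-4)(-84) = -729

det(A) = -729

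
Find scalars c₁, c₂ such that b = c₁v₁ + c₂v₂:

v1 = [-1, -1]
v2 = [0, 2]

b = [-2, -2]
c1 = 2, c2 = 0

b = 2·v1 + 0·v2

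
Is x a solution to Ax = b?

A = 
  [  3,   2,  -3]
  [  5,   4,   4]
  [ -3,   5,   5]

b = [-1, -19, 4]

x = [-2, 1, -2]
No

Ax = [2, -14, 1] ≠ b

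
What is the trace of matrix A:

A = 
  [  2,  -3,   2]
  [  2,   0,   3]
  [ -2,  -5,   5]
7

tr(A) = 2 + 0 + 5 = 7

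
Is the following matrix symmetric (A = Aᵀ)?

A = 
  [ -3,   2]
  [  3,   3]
No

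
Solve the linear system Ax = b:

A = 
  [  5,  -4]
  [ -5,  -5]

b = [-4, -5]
x = [0, 1]

Row reduce the augmented matrix [A|b]:
R2 → R2 + (1)·R1
REF = 
  [  5,  -4,  -4]
  [  0,  -9,  -9]

Back-substitution:
x₂ = (-9) / (-9) = 1
x₁ = (-4 - (-4)(1)) / 5 = 0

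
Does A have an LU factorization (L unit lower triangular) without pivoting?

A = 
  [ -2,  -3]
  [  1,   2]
Yes.
A[1,1] = -2 ≠ 0, so Gaussian elimination proceeds without a row swap: multiplier ℓ₂₁ = (1)/(-2) = -1/2, and U[2,2] = 2 - (-1/2)(-3) = 1/2.
L = 
  [   1,    0]
  [-1/2,    1]
U = 
  [ -2,  -3]
  [  0, 1/2]
Check row 2 of LU: [(-1/2)(-2), (-1/2)(-3) + (1/2)] = [1, 2] = row 2 of A ✓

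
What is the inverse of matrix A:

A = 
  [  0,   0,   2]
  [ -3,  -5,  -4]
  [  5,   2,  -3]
det(A) = (0)·((-5)(-3) - (-4)(2)) - (0)·((-3)(-3) - (-4)(5)) + (2)·((-3)(2) - (-5)(5))
  = (0)(23) - (0)(29) + (2)(19)
  = 38
det(A) = 38 ≠ 0, so A is invertible.

Cofactors Cᵢⱼ = (-1)ⁱ⁺ʲ·Mᵢⱼ:
C = 
  [ 23, -29,  19]
  [  4, -10,   0]
  [ 10,  -6,   0]

adj(A) = Cᵀ:
adj(A) = 
  [ 23,   4,  10]
  [-29, -10,  -6]
  [ 19,   0,   0]

A⁻¹ = (1/38) · adj(A):
A⁻¹ = 
  [ 23/38,   2/19,   5/19]
  [-29/38,  -5/19,  -3/19]
  [   1/2,      0,      0]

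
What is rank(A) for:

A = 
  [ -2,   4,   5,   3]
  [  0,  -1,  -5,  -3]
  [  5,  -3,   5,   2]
Row reduce:
R3 → R3 + (5/2)·R1
R3 → R3 + (7)·R2
REF = 
  [   -2,     4,     5,     3]
  [    0,    -1,    -5,    -3]
  [    0,     0, -35/2, -23/2]
Pivot columns: 1, 2, 3 → 3 pivots.

rank(A) = 3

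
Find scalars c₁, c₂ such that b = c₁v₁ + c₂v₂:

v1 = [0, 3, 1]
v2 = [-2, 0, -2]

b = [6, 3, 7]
c1 = 1, c2 = -3

b = 1·v1 + -3·v2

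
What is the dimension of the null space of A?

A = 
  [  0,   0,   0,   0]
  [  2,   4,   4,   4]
nullity(A) = 3

Row reduce:
Swap R1 ↔ R2
REF = 
  [  2,   4,   4,   4]
  [  0,   0,   0,   0]
Pivot columns: 1 → 1 pivot.
rank(A) = 1, so nullity(A) = 4 - 1 = 3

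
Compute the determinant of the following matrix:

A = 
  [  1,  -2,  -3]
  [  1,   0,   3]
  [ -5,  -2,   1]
Cofactor expansion along row 1:
det(A) = (1)·((0)(1) - (3)(-2)) - (-2)·((1)(1) - (3)(-5)) + (-3)·((1)(-2) - (0)(-5))
  = (1)(6) - (-2)(16) + (-3)(-2)
  = 44

det(A) = 44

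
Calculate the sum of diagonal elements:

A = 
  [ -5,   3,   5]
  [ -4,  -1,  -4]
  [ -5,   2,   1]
-5

tr(A) = -5 + -1 + 1 = -5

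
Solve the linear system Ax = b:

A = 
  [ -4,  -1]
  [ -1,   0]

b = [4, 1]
Row reduce the augmented matrix [A|b]:
R2 → R2 - (1/4)·R1
REF = 
  [ -4,  -1,   4]
  [  0, 1/4,   0]

Back-substitution:
x₂ = 0 / (1/4) = 0
x₁ = (4 - (-1)(0)) / (-4) = -1

x = [-1, 0]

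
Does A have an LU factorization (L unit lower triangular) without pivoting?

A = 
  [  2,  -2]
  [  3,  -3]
Yes.
A[1,1] = 2 ≠ 0, so Gaussian elimination proceeds without a row swap: multiplier ℓ₂₁ = (3)/(2) = 3/2, and U[2,2] = -3 - (3/2)(-2) = 0.
L = 
  [  1,   0]
  [3/2,   1]
U = 
  [  2,  -2]
  [  0,   0]
Check row 2 of LU: [(3/2)(2), (3/2)(-2) + 0] = [3, -3] = row 2 of A ✓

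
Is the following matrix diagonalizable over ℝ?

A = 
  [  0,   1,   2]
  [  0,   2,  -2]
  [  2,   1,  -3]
No

Characteristic polynomial: det(λI - A) = λ³ + λ² - 8λ + 12
By the rational root theorem any rational root is an integer dividing 12; none of those is a root, so p(λ) has no rational roots and hence (being an irreducible cubic) no repeated roots.
Discriminant of the cubic: Δ = -3552
Δ < 0 ⇒ one real eigenvalue and a complex-conjugate pair: λ ≈ -3.869, 1.435 + 1.021i, 1.435 - 1.021i
Has complex eigenvalues (not diagonalizable over ℝ).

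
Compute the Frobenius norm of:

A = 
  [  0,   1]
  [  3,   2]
||A||_F = 3.742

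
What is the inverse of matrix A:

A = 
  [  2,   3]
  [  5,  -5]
det(A) = (2)(-5) - (3)(5) = -25
For a 2×2 matrix, A⁻¹ = (1/det(A)) · [[d, -b], [-c, a]]
    = (-1/25) · [[-5, -3], [-5, 2]]

A⁻¹ = 
  [  1/5,  3/25]
  [  1/5, -2/25]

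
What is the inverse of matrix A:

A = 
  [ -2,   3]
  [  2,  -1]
det(A) = (-2)(-1) - (3)(2) = -4
For a 2×2 matrix, A⁻¹ = (1/det(A)) · [[d, -b], [-c, a]]
    = (-1/4) · [[-1, -3], [-2, -2]]

A⁻¹ = 
  [1/4, 3/4]
  [1/2, 1/2]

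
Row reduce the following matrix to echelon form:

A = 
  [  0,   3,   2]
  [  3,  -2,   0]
Row operations:
Swap R1 ↔ R2

Resulting echelon form:
REF = 
  [  3,  -2,   0]
  [  0,   3,   2]

Rank = 2 (number of non-zero pivot rows).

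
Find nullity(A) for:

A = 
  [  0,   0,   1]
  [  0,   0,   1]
nullity(A) = 2

Row reduce:
R2 → R2 - (1)·R1
REF = 
  [  0,   0,   1]
  [  0,   0,   0]
Pivot columns: 3 → 1 pivot.
rank(A) = 1, so nullity(A) = 3 - 1 = 2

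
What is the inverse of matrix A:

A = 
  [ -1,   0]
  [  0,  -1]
det(A) = (-1)(-1) - (0)(0) = 1
For a 2×2 matrix, A⁻¹ = (1/det(A)) · [[d, -b], [-c, a]]
    = (1) · [[-1, 0], [0, -1]]

A⁻¹ = 
  [ -1,   0]
  [  0,  -1]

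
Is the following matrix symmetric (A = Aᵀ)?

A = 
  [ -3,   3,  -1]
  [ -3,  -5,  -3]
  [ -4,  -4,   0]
No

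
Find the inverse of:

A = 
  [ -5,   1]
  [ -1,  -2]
det(A) = (-5)(-2) - (1)(-1) = 11
For a 2×2 matrix, A⁻¹ = (1/det(A)) · [[d, -b], [-c, a]]
    = (1/11) · [[-2, -1], [1, -5]]

A⁻¹ = 
  [-2/11, -1/11]
  [ 1/11, -5/11]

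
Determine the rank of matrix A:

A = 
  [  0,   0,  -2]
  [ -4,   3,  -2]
Row reduce:
Swap R1 ↔ R2
REF = 
  [ -4,   3,  -2]
  [  0,   0,  -2]
Pivot columns: 1, 3 → 2 pivots.

rank(A) = 2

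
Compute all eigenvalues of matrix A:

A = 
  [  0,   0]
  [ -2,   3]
λ = 3, 0

tr(A) = 3, det(A) = 0
Characteristic polynomial: λ² - tr(A)λ + det(A) = λ² - 3λ
λ² - 3λ = λ(λ - 3)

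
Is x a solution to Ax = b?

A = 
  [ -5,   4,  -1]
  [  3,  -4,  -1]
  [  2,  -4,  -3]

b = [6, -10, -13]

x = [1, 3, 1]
Yes

Ax = [6, -10, -13] = b ✓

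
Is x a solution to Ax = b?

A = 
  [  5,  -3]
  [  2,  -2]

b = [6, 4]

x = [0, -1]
No

Ax = [3, 2] ≠ b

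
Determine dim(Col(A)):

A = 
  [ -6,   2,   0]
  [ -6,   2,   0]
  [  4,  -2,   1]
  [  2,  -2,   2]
dim(Col(A)) = 2

Row reduce:
R2 → R2 - (1)·R1
R3 → R3 + (2/3)·R1
R4 → R4 + (1/3)·R1
Swap R2 ↔ R3
R4 → R4 - (2)·R2
REF = 
  [  -6,    2,    0]
  [   0, -2/3,    1]
  [   0,    0,    0]
  [   0,    0,    0]
Pivot columns: 1, 2 → 2 pivots.
dim(Col(A)) = number of pivot columns = 2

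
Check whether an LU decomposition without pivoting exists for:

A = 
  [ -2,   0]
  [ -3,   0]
Yes.
A[1,1] = -2 ≠ 0, so Gaussian elimination proceeds without a row swap: multiplier ℓ₂₁ = (-3)/(-2) = 3/2, and U[2,2] = 0 - (3/2)(0) = 0.
L = 
  [  1,   0]
  [3/2,   1]
U = 
  [ -2,   0]
  [  0,   0]
Check row 2 of LU: [(3/2)(-2), (3/2)(0) + 0] = [-3, 0] = row 2 of A ✓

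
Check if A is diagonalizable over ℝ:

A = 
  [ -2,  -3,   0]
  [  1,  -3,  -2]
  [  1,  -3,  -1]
No

Characteristic polynomial: det(λI - A) = λ³ + 6λ² + 8λ - 9
By the rational root theorem any rational root is an integer dividing 9; none of those is a root, so p(λ) has no rational roots and hence (being an irreducible cubic) no repeated roots.
Discriminant of the cubic: Δ = -1931
Δ < 0 ⇒ one real eigenvalue and a complex-conjugate pair: λ ≈ -3.353 + 1.222i, -3.353 - 1.222i, 0.7065
Has complex eigenvalues (not diagonalizable over ℝ).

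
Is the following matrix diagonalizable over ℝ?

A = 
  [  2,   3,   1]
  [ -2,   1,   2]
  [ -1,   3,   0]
No

Characteristic polynomial: det(λI - A) = λ³ - 3λ² + 3λ + 23
By the rational root theorem any rational root is an integer dividing 23; none of those is a root, so p(λ) has no rational roots and hence (being an irreducible cubic) no repeated roots.
Discriminant of the cubic: Δ = -15552
Δ < 0 ⇒ one real eigenvalue and a complex-conjugate pair: λ ≈ 2.442 + 2.498i, 2.442 - 2.498i, -1.884
Has complex eigenvalues (not diagonalizable over ℝ).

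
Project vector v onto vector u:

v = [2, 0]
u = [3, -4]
proj_u(v) = [18/25, -24/25]

v·u = (2)(3) + (0)(-4) = 6
u·u = (3)² + (-4)² = 25
proj_u(v) = (v·u / u·u) × u = (6/25) × u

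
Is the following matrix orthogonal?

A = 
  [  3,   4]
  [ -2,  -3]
No

AᵀA = 
  [ 13,  18]
  [ 18,  25]
≠ I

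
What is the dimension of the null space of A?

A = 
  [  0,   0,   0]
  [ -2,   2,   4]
nullity(A) = 2

Row reduce:
Swap R1 ↔ R2
REF = 
  [ -2,   2,   4]
  [  0,   0,   0]
Pivot columns: 1 → 1 pivot.
rank(A) = 1, so nullity(A) = 3 - 1 = 2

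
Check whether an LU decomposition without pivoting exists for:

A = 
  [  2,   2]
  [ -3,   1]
Yes.
A[1,1] = 2 ≠ 0, so Gaussian elimination proceeds without a row swap: multiplier ℓ₂₁ = (-3)/(2) = -3/2, and U[2,2] = 1 - (-3/2)(2) = 4.
L = 
  [   1,    0]
  [-3/2,    1]
U = 
  [  2,   2]
  [  0,   4]
Check row 2 of LU: [(-3/2)(2), (-3/2)(2) + 4] = [-3, 1] = row 2 of A ✓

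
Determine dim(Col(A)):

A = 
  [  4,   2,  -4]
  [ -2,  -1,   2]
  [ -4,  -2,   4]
Row reduce:
R2 → R2 + (1/2)·R1
R3 → R3 + (1)·R1
REF = 
  [  4,   2,  -4]
  [  0,   0,   0]
  [  0,   0,   0]
Pivot columns: 1 → 1 pivot.
dim(Col(A)) = number of pivot columns = 1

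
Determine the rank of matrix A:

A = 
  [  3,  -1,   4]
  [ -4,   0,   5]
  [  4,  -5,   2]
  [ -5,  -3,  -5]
Row reduce:
R2 → R2 + (4/3)·R1
R3 → R3 - (4/3)·R1
R4 → R4 + (5/3)·R1
R3 → R3 - (11/4)·R2
R4 → R4 - (7/2)·R2
R4 → R4 - (138/127)·R3
REF = 
  [     3,     -1,      4]
  [     0,   -4/3,   31/3]
  [     0,      0, -127/4]
  [     0,      0,      0]
Pivot columns: 1, 2, 3 → 3 pivots.

rank(A) = 3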